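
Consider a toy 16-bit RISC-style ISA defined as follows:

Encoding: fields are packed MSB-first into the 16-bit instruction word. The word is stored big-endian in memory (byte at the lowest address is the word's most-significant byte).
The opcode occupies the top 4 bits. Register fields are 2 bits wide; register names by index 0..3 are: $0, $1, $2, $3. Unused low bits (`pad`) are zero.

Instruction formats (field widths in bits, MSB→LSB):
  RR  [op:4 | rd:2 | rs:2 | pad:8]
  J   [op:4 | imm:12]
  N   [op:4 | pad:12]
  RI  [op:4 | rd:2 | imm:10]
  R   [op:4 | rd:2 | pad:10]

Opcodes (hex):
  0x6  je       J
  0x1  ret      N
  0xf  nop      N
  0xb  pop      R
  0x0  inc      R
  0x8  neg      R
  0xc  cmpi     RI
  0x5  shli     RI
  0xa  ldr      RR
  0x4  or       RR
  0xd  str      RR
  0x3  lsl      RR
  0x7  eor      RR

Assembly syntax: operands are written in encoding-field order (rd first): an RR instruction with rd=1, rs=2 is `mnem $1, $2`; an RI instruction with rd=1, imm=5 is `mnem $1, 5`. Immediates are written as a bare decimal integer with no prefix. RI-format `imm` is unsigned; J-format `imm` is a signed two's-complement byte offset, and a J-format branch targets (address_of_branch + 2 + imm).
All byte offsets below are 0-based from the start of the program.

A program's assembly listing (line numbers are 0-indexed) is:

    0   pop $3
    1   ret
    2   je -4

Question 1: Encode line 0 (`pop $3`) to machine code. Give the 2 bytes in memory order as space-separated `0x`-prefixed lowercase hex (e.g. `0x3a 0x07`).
L0: pop op=0xb:4|rd=3:2|pad=0:10 ⇒ 0xbc00 ⇒ big bc 00

0xbc 0x00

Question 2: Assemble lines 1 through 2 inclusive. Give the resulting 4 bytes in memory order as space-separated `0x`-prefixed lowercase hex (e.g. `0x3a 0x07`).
1. ret fields op=0x1:4|pad=0:12 → word 1000h → 10 00
2. je fields op=0x6:4|imm=-4:12 → word 6ffch → 6f fc

0x10 0x00 0x6f 0xfc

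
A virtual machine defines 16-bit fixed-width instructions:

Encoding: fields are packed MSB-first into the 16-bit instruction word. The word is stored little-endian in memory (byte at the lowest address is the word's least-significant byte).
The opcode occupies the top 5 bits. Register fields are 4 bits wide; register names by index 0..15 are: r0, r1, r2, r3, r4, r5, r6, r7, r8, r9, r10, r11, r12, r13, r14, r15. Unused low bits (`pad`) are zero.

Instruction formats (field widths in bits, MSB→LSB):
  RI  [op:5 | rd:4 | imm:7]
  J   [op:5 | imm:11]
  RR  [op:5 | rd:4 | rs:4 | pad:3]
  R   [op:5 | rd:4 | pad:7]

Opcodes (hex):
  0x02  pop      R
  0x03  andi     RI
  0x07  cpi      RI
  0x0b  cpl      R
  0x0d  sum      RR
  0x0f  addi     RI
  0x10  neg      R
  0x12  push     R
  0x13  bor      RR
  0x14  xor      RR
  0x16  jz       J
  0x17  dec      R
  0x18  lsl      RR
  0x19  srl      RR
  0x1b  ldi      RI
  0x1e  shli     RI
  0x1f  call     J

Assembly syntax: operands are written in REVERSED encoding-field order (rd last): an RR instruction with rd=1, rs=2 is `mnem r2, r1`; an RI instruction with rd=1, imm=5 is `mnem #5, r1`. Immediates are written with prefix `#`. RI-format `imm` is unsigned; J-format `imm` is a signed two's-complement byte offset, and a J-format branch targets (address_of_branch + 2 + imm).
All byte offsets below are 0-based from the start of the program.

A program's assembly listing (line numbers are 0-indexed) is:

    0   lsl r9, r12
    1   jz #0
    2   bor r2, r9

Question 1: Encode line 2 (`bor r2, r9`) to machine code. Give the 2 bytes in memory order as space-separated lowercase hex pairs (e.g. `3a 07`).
line 2 (bor): pack op=0x13:5|rd=9:4|rs=2:4|pad=0:3 = 0x9c90; little→ 90 9c

90 9c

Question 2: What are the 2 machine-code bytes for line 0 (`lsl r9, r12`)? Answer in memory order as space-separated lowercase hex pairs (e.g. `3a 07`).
L0: lsl op=0x18:5|rd=12:4|rs=9:4|pad=0:3 ⇒ 0xc648 ⇒ little 48 c6

48 c6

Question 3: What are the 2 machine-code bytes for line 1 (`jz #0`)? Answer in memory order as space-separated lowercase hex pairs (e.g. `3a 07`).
line 1 (jz): pack op=0x16:5|imm=0:11 = 0xb000; little→ 00 b0

00 b0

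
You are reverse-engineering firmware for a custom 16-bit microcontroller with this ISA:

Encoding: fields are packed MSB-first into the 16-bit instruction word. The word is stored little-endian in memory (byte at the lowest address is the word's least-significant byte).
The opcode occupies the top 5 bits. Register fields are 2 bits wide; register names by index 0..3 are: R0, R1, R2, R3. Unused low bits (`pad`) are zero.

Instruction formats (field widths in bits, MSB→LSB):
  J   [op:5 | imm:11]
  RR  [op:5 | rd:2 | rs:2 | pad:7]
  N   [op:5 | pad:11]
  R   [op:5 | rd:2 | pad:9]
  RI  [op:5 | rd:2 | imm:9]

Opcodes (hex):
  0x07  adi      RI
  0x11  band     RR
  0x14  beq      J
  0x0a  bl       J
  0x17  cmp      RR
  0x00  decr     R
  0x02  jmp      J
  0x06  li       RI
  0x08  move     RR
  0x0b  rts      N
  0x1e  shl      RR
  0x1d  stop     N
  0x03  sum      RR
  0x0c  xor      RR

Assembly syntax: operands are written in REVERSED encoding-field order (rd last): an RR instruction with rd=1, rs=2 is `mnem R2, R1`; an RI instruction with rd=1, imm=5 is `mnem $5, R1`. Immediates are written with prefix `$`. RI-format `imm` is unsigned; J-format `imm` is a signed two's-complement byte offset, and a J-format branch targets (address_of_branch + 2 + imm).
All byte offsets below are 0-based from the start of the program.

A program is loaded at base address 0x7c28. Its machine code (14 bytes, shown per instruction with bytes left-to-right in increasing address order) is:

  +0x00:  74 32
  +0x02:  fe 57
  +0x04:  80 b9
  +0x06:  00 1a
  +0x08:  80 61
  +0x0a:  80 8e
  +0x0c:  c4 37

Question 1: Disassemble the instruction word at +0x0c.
li $452, R3

[0c] c4 37 → 0x37c4
  top 5b → 0x6 → li [RI]
  rd: (w>>9)&0x3=0x3 → R3
  imm: (w>>0)&0x1ff=0x1c4 → $452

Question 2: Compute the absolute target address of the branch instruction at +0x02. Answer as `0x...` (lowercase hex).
0x7c2a

off 0x02: read fe 57 as little → 0x57fe
  top 5b → 0xa → bl [J]
  imm@[10:0]=0x7fe (s11→-2) ⇒ $-2
  target = base 0x7c28 + off 0x02 + 2 + imm -2 = 0x7c2a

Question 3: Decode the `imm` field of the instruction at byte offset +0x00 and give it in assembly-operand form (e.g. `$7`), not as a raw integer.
$116

@+00  little-endian(74 32) = 0x3274
  opcode bits[15:11]=0x6: li/RI
  rd: (w>>9)&0x3=0x1 → R1
  imm: (w>>0)&0x1ff=0x74 → $116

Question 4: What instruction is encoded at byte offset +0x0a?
band R1, R3

[0a] 80 8e → 0x8e80
  opcode bits[15:11]=0x11: band/RR
  [10:9] rd=3 = R3
  [8:7] rs=1 = R1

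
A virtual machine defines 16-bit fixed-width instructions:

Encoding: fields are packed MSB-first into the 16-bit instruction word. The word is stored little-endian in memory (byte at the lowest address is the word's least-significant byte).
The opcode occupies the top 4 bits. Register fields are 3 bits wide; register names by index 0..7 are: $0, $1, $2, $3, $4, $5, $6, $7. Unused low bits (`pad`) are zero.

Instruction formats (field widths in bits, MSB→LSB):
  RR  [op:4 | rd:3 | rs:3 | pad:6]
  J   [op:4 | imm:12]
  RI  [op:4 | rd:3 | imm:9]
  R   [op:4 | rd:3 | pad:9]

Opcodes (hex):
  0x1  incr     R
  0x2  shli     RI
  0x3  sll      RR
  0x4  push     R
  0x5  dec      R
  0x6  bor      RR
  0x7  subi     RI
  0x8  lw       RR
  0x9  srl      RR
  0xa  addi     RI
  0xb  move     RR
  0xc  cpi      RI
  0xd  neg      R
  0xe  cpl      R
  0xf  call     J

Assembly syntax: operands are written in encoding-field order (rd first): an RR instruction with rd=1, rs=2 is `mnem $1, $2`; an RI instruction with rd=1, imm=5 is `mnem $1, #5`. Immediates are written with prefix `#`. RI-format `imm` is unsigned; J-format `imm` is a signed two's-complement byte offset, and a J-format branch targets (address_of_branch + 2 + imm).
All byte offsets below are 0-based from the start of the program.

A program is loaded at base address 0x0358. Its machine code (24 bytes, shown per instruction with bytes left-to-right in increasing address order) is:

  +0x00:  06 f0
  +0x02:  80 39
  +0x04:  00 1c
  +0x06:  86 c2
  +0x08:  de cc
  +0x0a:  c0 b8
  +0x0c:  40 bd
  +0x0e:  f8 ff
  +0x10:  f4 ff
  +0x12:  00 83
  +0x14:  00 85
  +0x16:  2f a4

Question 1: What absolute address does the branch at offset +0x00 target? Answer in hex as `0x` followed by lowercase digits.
off 0x00: read 06 f0 as little → 0xf006
  op=0xf006>>12=0xf ⇒ call (J)
  [11:0] imm=6 = #6
  target = base 0x0358 + off 0x00 + 2 + imm 6 = 0x0360

0x0360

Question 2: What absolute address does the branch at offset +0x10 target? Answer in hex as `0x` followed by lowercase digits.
0x035e

[10] f4 ff → 0xfff4
  opcode bits[15:12]=0xf: call/J
  [11:0] imm=4084 (s12→-12) = #-12
  target = base 0x0358 + off 0x10 + 2 + imm -12 = 0x035e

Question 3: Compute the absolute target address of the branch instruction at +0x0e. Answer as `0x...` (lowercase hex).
0x0360

off 0x0e: read f8 ff as little → 0xfff8
  op=0xfff8>>12=0xf ⇒ call (J)
  [11:0] imm=4088 (s12→-8) = #-8
  target = base 0x0358 + off 0x0e + 2 + imm -8 = 0x0360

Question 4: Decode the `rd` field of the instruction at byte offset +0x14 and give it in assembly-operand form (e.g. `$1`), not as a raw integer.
$2

+0x14: 00 85 ⇒ word 0x8500 (little)
  opcode bits[15:12]=0x8: lw/RR
  rd: (w>>9)&0x7=0x2 → $2
  rs: (w>>6)&0x7=0x4 → $4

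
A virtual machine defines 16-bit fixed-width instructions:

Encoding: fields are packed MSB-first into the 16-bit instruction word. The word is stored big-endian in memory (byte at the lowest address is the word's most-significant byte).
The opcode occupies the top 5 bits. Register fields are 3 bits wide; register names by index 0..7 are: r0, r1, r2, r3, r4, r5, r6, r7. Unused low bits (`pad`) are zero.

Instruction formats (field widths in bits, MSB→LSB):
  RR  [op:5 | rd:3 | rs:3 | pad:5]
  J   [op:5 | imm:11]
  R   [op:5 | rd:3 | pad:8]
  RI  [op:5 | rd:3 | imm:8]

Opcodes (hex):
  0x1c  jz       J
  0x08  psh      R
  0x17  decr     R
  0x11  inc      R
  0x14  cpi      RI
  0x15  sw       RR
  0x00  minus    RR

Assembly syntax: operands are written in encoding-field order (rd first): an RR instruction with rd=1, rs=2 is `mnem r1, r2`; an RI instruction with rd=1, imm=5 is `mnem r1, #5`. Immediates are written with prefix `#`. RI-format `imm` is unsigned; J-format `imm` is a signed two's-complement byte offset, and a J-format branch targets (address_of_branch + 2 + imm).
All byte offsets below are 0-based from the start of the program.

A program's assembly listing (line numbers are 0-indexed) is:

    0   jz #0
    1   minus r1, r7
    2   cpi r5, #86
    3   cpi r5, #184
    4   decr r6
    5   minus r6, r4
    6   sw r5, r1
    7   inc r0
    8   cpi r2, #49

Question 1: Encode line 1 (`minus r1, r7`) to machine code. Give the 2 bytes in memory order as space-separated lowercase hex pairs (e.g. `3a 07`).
L1: minus op=0x0:5|rd=1:3|rs=7:3|pad=0:5 ⇒ 0x01e0 ⇒ big 01 e0

01 e0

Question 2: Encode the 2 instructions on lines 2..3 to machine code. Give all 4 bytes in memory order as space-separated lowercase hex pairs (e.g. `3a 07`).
a5 56 a5 b8

line 2 (cpi): pack op=0x14:5|rd=5:3|imm=86:8 = 0xa556; big→ a5 56
line 3 (cpi): pack op=0x14:5|rd=5:3|imm=184:8 = 0xa5b8; big→ a5 b8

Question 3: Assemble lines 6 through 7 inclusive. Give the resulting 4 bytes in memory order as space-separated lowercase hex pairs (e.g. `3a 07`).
6. sw fields op=0x15:5|rd=5:3|rs=1:3|pad=0:5 → word ad20h → ad 20
7. inc fields op=0x11:5|rd=0:3|pad=0:8 → word 8800h → 88 00

ad 20 88 00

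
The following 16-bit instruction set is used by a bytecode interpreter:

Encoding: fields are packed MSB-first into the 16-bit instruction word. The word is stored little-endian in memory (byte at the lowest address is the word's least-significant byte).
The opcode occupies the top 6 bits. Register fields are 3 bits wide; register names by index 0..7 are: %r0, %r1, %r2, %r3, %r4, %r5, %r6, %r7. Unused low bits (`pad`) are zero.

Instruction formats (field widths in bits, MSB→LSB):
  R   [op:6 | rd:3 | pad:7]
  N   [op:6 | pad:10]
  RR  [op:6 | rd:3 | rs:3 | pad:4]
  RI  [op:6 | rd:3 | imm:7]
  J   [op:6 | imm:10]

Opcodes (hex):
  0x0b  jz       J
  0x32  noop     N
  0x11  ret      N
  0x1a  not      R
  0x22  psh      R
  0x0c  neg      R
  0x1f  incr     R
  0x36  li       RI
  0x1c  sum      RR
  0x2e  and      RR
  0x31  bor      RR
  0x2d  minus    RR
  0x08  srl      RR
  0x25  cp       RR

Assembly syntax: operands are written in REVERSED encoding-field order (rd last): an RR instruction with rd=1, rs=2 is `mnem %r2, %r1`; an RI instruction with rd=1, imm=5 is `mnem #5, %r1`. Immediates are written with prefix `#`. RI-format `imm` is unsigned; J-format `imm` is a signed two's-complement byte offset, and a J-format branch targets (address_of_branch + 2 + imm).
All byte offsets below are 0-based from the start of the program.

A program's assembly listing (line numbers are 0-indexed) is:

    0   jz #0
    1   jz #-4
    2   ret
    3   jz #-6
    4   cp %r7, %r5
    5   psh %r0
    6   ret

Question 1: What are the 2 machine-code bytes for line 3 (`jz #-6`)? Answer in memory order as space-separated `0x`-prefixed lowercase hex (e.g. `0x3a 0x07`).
0xfa 0x2f

line 3 (jz): pack op=0xb:6|imm=-6:10 = 0x2ffa; little→ fa 2f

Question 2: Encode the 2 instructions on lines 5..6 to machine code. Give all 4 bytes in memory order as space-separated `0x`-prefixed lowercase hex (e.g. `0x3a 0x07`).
0x00 0x88 0x00 0x44

5. psh fields op=0x22:6|rd=0:3|pad=0:7 → word 8800h → 00 88
6. ret fields op=0x11:6|pad=0:10 → word 4400h → 00 44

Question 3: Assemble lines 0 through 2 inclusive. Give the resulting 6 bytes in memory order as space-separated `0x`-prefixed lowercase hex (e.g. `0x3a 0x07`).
0x00 0x2c 0xfc 0x2f 0x00 0x44

0. jz fields op=0xb:6|imm=0:10 → word 2c00h → 00 2c
1. jz fields op=0xb:6|imm=-4:10 → word 2ffch → fc 2f
2. ret fields op=0x11:6|pad=0:10 → word 4400h → 00 44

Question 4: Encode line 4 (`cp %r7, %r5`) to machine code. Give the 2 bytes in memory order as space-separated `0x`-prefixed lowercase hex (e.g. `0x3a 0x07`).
line 4 (cp): pack op=0x25:6|rd=5:3|rs=7:3|pad=0:4 = 0x96f0; little→ f0 96

0xf0 0x96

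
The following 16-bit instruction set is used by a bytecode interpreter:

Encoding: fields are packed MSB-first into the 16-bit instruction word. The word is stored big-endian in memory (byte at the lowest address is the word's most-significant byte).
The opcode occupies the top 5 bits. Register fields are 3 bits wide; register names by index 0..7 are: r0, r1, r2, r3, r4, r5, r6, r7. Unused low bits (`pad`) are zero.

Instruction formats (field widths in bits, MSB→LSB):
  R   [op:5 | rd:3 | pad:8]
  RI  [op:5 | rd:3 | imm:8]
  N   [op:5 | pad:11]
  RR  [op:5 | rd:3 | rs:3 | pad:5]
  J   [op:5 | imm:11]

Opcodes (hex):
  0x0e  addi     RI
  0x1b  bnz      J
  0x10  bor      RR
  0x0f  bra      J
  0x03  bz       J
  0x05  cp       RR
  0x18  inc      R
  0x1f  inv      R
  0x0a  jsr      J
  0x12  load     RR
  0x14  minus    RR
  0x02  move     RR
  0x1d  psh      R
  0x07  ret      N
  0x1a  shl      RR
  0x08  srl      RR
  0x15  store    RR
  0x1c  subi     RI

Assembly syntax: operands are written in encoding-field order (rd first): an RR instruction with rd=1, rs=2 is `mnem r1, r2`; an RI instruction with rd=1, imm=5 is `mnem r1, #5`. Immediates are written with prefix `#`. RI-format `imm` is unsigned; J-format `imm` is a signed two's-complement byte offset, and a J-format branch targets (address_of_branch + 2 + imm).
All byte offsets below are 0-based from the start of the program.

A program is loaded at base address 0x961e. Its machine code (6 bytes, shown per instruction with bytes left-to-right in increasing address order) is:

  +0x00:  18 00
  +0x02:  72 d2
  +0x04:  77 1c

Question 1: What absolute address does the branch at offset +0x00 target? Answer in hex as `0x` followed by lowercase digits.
@+00  big-endian(18 00) = 0x1800
  top 5b → 0x3 → bz [J]
  imm@[10:0]=0x0 ⇒ #0
  target = base 0x961e + off 0x00 + 2 + imm 0 = 0x9620

0x9620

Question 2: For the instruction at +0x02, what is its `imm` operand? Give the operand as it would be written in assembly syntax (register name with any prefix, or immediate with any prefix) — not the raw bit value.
#210

@+02  big-endian(72 d2) = 0x72d2
  opcode bits[15:11]=0xe: addi/RI
  [10:8] rd=2 = r2
  [7:0] imm=210 = #210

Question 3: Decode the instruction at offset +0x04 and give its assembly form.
addi r7, #28

[04] 77 1c → 0x771c
  op=0x771c>>11=0xe ⇒ addi (RI)
  rd: (w>>8)&0x7=0x7 → r7
  imm: (w>>0)&0xff=0x1c → #28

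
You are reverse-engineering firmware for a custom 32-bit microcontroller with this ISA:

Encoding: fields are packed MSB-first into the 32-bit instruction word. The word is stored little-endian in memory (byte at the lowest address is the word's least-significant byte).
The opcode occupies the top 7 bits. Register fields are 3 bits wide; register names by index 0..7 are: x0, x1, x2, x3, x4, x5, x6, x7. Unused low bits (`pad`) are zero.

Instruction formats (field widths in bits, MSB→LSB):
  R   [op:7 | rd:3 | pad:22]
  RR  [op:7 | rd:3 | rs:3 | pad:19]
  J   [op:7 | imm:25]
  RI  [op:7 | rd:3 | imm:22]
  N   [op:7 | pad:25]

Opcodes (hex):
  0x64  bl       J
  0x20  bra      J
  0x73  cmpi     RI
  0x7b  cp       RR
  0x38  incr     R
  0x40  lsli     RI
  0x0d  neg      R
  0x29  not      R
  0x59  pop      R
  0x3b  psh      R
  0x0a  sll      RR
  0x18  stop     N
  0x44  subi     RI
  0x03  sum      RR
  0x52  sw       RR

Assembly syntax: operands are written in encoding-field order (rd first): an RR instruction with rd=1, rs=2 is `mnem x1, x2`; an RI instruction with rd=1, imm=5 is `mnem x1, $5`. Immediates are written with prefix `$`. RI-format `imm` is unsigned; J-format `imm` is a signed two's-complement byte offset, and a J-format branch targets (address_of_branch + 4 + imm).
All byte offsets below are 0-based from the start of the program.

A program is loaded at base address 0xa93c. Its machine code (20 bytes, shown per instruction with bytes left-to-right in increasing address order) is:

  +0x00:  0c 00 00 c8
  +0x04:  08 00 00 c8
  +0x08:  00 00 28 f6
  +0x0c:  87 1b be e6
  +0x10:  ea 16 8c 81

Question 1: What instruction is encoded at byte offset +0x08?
off 0x08: read 00 00 28 f6 as little → 0xf6280000
  top 7b → 0x7b → cp [RR]
  [24:22] rd=0 = x0
  [21:19] rs=5 = x5

cp x0, x5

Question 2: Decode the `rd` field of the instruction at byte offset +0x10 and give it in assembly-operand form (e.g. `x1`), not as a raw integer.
[10] ea 16 8c 81 → 0x818c16ea
  opcode bits[31:25]=0x40: lsli/RI
  [24:22] rd=6 = x6
  [21:0] imm=792298 = $792298

x6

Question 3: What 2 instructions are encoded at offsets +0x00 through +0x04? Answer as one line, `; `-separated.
+0x00: 0c 00 00 c8 ⇒ word 0xc800000c (little)
  opcode bits[31:25]=0x64: bl/J
  imm: (w>>0)&0x1ffffff=0xc → $12
+0x04: 08 00 00 c8 ⇒ word 0xc8000008 (little)
  opcode bits[31:25]=0x64: bl/J
  imm: (w>>0)&0x1ffffff=0x8 → $8

bl $12; bl $8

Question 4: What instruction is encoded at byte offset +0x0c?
cmpi x2, $4070279

off 0x0c: read 87 1b be e6 as little → 0xe6be1b87
  top 7b → 0x73 → cmpi [RI]
  rd: (w>>22)&0x7=0x2 → x2
  imm: (w>>0)&0x3fffff=0x3e1b87 → $4070279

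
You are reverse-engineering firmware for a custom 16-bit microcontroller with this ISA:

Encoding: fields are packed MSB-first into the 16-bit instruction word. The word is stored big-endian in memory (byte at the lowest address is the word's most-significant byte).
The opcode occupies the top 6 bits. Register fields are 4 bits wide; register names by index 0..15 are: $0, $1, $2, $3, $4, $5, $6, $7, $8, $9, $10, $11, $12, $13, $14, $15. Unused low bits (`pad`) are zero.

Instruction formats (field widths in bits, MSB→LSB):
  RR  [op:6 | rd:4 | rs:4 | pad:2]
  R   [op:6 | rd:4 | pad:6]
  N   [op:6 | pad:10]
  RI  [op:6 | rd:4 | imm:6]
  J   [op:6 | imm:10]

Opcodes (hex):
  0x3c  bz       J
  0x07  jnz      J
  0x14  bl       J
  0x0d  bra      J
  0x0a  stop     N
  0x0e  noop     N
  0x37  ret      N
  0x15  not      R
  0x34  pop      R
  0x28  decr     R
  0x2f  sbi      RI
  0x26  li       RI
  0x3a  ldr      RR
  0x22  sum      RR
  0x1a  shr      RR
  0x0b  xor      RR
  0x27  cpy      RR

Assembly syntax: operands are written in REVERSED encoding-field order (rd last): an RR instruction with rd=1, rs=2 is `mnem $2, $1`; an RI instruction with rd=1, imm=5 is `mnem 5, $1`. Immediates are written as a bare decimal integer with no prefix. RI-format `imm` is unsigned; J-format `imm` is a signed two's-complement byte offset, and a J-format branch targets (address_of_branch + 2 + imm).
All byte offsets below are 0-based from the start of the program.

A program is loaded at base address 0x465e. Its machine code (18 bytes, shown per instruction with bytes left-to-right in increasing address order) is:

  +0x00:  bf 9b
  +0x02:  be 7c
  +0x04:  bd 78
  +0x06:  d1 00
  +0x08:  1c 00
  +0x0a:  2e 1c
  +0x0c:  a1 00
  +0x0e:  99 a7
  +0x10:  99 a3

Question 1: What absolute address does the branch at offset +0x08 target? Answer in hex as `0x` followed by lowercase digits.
@+08  big-endian(1c 00) = 0x1c00
  opcode bits[15:10]=0x7: jnz/J
  [9:0] imm=0 = 0
  target = base 0x465e + off 0x08 + 2 + imm 0 = 0x4668

0x4668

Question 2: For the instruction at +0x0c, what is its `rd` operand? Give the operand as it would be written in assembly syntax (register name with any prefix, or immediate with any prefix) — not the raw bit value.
$4

@+0c  big-endian(a1 00) = 0xa100
  opcode bits[15:10]=0x28: decr/R
  [9:6] rd=4 = $4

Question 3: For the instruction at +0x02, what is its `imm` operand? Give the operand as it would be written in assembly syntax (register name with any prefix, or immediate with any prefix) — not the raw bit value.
+0x02: be 7c ⇒ word 0xbe7c (big)
  opcode bits[15:10]=0x2f: sbi/RI
  [9:6] rd=9 = $9
  [5:0] imm=60 = 60

60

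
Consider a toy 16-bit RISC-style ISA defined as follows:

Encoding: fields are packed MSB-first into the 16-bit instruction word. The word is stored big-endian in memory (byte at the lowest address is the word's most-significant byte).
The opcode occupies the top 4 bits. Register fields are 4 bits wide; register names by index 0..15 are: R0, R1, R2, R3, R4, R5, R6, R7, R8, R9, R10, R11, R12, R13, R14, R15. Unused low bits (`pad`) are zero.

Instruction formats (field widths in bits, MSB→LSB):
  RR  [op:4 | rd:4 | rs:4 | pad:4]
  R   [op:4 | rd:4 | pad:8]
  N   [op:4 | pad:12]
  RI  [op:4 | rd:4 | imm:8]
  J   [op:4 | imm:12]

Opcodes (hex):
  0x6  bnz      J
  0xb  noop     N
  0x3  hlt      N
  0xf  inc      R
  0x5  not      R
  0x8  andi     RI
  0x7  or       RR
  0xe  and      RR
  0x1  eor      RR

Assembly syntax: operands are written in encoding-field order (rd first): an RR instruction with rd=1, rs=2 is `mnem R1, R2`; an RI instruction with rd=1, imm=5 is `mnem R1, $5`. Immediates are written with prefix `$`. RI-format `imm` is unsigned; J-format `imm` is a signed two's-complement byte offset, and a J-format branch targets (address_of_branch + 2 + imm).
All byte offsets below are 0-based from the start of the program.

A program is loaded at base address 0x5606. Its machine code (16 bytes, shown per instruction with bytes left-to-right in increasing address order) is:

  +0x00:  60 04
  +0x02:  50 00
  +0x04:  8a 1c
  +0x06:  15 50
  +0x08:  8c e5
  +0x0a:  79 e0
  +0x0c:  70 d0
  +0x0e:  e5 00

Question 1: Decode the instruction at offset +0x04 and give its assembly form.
off 0x04: read 8a 1c as big → 0x8a1c
  top 4b → 0x8 → andi [RI]
  [11:8] rd=10 = R10
  [7:0] imm=28 = $28

andi R10, $28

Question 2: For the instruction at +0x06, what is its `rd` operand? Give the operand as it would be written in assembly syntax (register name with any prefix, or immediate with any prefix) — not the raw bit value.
R5

@+06  big-endian(15 50) = 0x1550
  opcode bits[15:12]=0x1: eor/RR
  rd: (w>>8)&0xf=0x5 → R5
  rs: (w>>4)&0xf=0x5 → R5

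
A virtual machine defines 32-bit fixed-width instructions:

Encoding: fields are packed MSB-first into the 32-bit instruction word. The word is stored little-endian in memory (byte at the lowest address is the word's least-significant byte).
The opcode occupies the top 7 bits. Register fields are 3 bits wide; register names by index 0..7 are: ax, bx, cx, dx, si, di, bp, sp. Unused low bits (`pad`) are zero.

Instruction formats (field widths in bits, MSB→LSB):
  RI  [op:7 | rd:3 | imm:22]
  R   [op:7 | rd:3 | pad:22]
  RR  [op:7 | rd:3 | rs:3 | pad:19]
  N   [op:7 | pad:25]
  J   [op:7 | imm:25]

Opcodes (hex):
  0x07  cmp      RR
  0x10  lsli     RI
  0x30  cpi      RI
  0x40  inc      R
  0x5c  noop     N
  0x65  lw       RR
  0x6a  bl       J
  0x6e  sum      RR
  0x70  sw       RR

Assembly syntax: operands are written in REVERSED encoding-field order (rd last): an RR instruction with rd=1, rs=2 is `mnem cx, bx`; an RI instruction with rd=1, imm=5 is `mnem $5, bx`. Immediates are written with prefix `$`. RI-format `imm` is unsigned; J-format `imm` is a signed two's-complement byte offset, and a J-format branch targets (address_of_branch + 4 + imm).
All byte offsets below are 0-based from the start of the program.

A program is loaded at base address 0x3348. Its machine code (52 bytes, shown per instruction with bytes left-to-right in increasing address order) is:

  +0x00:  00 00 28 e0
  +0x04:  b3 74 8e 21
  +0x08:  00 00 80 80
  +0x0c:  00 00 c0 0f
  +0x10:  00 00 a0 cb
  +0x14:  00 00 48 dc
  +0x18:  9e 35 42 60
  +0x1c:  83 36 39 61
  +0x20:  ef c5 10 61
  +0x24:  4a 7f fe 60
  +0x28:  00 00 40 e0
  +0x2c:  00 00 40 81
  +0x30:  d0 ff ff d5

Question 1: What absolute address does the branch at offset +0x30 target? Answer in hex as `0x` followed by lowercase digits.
@+30  little-endian(d0 ff ff d5) = 0xd5ffffd0
  top 7b → 0x6a → bl [J]
  [24:0] imm=33554384 (s25→-48) = $-48
  target = base 0x3348 + off 0x30 + 4 + imm -48 = 0x334c

0x334c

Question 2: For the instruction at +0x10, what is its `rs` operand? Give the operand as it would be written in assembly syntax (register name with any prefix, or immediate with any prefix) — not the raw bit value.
si

@+10  little-endian(00 00 a0 cb) = 0xcba00000
  opcode bits[31:25]=0x65: lw/RR
  rd: (w>>22)&0x7=0x6 → bp
  rs: (w>>19)&0x7=0x4 → si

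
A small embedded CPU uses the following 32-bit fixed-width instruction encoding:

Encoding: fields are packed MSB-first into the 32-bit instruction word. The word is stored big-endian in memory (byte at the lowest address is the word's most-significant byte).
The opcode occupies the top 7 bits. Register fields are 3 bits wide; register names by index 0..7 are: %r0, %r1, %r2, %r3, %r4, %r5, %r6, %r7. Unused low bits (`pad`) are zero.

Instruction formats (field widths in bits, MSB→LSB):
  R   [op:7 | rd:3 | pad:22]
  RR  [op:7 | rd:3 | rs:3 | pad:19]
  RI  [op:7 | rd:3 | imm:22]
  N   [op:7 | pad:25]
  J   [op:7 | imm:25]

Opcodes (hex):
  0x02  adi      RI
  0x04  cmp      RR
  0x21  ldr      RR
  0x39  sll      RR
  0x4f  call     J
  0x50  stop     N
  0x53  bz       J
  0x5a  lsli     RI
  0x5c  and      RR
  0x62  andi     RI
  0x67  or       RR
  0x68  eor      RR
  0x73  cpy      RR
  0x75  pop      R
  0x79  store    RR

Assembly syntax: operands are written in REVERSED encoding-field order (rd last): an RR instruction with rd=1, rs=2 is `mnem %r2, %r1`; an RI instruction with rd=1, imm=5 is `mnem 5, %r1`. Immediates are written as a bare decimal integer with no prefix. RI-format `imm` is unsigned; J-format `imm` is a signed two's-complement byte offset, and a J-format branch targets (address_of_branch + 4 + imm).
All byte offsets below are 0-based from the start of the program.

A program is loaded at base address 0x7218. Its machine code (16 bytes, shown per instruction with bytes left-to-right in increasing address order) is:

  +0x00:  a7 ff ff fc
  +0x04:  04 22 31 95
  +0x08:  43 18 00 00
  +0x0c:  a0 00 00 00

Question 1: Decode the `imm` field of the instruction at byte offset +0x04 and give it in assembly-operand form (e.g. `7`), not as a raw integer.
2240917

off 0x04: read 04 22 31 95 as big → 0x04223195
  opcode bits[31:25]=0x2: adi/RI
  rd@[24:22]=0x0 ⇒ %r0
  imm@[21:0]=0x223195 ⇒ 2240917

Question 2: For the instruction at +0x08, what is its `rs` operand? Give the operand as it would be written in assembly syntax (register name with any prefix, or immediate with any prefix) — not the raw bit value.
%r3

+0x08: 43 18 00 00 ⇒ word 0x43180000 (big)
  opcode bits[31:25]=0x21: ldr/RR
  [24:22] rd=4 = %r4
  [21:19] rs=3 = %r3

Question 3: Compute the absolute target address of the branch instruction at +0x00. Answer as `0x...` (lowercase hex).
+0x00: a7 ff ff fc ⇒ word 0xa7fffffc (big)
  top 7b → 0x53 → bz [J]
  imm@[24:0]=0x1fffffc (s25→-4) ⇒ -4
  target = base 0x7218 + off 0x00 + 4 + imm -4 = 0x7218

0x7218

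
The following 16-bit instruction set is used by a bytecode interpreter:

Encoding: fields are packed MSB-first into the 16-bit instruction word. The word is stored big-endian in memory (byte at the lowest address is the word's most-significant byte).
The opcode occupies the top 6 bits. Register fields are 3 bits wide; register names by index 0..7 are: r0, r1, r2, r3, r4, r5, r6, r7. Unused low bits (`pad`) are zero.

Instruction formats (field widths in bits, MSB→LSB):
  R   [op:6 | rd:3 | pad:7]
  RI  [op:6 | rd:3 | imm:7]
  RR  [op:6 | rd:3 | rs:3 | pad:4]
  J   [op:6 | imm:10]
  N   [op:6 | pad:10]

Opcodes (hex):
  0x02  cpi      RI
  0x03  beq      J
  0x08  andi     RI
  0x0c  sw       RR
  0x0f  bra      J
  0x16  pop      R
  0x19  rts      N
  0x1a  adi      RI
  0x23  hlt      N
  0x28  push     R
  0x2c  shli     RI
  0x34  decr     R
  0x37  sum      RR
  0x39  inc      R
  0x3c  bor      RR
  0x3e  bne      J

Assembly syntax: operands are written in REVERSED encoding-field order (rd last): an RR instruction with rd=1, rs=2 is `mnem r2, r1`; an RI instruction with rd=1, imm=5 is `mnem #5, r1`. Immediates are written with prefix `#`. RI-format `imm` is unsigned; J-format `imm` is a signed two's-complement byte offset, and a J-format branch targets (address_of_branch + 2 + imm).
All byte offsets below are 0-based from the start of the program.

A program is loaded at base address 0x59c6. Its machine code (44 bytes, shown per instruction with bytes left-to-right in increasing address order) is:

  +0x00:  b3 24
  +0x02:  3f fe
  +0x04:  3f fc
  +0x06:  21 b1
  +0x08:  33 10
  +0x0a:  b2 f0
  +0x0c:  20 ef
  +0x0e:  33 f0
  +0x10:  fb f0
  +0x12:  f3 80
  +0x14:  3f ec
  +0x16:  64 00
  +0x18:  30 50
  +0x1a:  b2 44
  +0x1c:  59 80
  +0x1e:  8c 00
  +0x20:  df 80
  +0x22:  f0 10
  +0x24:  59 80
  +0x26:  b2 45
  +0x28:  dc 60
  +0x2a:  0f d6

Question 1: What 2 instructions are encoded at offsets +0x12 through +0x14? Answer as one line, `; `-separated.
bor r0, r7; bra #-20

+0x12: f3 80 ⇒ word 0xf380 (big)
  opcode bits[15:10]=0x3c: bor/RR
  [9:7] rd=7 = r7
  [6:4] rs=0 = r0
+0x14: 3f ec ⇒ word 0x3fec (big)
  opcode bits[15:10]=0xf: bra/J
  [9:0] imm=1004 (s10→-20) = #-20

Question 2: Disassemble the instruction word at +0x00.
[00] b3 24 → 0xb324
  op=0xb324>>10=0x2c ⇒ shli (RI)
  [9:7] rd=6 = r6
  [6:0] imm=36 = #36

shli #36, r6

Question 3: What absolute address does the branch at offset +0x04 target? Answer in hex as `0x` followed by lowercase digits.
[04] 3f fc → 0x3ffc
  opcode bits[15:10]=0xf: bra/J
  imm: (w>>0)&0x3ff=0x3fc (s10→-4) → #-4
  target = base 0x59c6 + off 0x04 + 2 + imm -4 = 0x59c8

0x59c8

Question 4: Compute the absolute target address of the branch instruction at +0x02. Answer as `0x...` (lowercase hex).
@+02  big-endian(3f fe) = 0x3ffe
  opcode bits[15:10]=0xf: bra/J
  imm@[9:0]=0x3fe (s10→-2) ⇒ #-2
  target = base 0x59c6 + off 0x02 + 2 + imm -2 = 0x59c8

0x59c8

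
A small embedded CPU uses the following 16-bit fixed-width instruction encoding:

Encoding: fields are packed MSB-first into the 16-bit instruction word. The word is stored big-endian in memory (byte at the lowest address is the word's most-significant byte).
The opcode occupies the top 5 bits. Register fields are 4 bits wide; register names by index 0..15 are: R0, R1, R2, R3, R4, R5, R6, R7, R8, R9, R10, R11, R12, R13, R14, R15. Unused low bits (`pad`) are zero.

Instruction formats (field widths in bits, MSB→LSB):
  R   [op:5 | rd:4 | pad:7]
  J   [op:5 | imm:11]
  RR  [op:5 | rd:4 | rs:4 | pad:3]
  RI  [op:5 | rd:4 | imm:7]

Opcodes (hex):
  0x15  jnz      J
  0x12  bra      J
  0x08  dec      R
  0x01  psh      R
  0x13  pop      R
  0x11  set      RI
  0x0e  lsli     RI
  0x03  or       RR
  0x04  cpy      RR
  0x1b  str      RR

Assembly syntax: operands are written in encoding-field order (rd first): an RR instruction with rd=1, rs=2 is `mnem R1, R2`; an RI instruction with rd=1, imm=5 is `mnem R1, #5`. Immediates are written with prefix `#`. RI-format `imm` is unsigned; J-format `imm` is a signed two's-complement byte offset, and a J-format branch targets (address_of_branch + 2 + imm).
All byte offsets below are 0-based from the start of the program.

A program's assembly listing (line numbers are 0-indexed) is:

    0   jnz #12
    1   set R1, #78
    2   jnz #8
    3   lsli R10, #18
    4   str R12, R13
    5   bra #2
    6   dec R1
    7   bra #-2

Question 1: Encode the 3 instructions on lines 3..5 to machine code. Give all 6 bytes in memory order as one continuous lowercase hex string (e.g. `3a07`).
7512de689002

L3: lsli op=0xe:5|rd=10:4|imm=18:7 ⇒ 0x7512 ⇒ big 75 12
L4: str op=0x1b:5|rd=12:4|rs=13:4|pad=0:3 ⇒ 0xde68 ⇒ big de 68
L5: bra op=0x12:5|imm=2:11 ⇒ 0x9002 ⇒ big 90 02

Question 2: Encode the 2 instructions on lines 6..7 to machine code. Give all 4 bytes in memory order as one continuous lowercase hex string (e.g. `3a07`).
L6: dec op=0x8:5|rd=1:4|pad=0:7 ⇒ 0x4080 ⇒ big 40 80
L7: bra op=0x12:5|imm=-2:11 ⇒ 0x97fe ⇒ big 97 fe

408097fe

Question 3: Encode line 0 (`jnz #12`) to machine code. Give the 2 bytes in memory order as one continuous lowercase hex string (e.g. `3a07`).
line 0 (jnz): pack op=0x15:5|imm=12:11 = 0xa80c; big→ a8 0c

a80c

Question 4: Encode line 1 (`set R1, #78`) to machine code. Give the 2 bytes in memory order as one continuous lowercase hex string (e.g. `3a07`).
line 1 (set): pack op=0x11:5|rd=1:4|imm=78:7 = 0x88ce; big→ 88 ce

88ce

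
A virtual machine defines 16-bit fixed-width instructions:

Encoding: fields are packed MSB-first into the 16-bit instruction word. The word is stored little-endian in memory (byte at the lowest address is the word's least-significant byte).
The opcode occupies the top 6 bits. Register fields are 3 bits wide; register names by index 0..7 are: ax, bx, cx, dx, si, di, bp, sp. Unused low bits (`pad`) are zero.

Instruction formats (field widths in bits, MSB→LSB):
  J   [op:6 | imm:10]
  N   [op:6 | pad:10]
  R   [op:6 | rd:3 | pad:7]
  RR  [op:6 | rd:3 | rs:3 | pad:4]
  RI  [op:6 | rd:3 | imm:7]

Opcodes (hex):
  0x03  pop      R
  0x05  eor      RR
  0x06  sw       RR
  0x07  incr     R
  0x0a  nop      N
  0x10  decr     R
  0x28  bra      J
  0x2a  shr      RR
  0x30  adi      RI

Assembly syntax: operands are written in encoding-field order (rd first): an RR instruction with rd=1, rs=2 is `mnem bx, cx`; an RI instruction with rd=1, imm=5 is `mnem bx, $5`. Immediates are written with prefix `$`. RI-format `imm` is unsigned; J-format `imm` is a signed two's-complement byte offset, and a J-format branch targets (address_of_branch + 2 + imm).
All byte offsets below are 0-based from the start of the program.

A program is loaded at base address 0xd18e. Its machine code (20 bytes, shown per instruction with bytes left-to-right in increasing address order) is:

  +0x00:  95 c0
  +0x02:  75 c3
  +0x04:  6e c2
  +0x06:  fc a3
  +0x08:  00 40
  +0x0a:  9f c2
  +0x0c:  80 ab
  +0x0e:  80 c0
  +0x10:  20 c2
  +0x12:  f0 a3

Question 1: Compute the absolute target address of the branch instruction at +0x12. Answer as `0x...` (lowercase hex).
0xd192

@+12  little-endian(f0 a3) = 0xa3f0
  op=0xa3f0>>10=0x28 ⇒ bra (J)
  imm: (w>>0)&0x3ff=0x3f0 (s10→-16) → $-16
  target = base 0xd18e + off 0x12 + 2 + imm -16 = 0xd192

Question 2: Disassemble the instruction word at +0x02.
[02] 75 c3 → 0xc375
  op=0xc375>>10=0x30 ⇒ adi (RI)
  [9:7] rd=6 = bp
  [6:0] imm=117 = $117

adi bp, $117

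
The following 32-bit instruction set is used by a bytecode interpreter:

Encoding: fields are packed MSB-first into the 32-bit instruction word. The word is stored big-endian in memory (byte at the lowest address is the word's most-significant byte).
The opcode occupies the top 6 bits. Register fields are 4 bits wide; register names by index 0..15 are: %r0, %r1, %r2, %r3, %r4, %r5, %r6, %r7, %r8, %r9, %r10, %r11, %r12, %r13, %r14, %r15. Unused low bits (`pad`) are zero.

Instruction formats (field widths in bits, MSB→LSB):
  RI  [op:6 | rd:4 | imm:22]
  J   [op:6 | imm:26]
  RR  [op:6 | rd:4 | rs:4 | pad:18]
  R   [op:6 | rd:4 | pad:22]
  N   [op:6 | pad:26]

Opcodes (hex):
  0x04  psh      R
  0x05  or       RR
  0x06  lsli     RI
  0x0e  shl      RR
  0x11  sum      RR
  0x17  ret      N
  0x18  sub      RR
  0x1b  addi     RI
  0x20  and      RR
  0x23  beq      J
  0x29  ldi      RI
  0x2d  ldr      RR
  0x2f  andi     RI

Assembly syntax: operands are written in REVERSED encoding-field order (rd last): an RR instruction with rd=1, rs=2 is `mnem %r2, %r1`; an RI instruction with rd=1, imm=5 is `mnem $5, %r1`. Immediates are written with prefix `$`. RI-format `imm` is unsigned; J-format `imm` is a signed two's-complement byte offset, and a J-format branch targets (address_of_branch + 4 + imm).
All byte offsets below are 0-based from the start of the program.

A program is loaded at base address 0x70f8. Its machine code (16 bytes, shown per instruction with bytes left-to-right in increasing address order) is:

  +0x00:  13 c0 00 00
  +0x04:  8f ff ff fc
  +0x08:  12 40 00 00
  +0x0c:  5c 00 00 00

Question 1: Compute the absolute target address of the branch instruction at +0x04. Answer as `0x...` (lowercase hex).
0x70fc

off 0x04: read 8f ff ff fc as big → 0x8ffffffc
  opcode bits[31:26]=0x23: beq/J
  imm: (w>>0)&0x3ffffff=0x3fffffc (s26→-4) → $-4
  target = base 0x70f8 + off 0x04 + 4 + imm -4 = 0x70fc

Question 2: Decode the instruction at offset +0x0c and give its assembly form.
ret

@+0c  big-endian(5c 00 00 00) = 0x5c000000
  opcode bits[31:26]=0x17: ret/N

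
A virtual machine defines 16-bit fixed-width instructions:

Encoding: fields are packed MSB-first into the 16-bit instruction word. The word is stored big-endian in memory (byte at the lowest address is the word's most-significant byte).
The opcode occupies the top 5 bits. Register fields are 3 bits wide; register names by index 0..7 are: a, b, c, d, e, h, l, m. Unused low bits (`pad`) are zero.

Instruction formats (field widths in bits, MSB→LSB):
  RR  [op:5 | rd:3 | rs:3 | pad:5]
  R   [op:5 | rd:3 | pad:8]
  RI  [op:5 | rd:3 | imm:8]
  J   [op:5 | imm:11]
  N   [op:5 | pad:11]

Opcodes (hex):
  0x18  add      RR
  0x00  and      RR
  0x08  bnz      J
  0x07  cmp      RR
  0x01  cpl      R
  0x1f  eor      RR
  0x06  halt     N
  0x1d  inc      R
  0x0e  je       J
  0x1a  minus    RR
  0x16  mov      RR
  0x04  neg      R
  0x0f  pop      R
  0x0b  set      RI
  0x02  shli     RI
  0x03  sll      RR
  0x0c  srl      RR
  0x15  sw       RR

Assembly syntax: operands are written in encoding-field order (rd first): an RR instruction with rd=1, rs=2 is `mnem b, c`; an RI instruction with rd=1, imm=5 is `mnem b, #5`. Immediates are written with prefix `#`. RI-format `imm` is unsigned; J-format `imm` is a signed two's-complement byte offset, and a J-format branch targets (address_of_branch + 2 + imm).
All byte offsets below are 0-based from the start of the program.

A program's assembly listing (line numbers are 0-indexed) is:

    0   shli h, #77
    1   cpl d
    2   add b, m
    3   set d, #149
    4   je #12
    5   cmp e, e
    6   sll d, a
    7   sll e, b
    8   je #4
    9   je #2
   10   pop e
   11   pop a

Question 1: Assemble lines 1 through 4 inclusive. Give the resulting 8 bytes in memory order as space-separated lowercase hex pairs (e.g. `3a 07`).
0b 00 c1 e0 5b 95 70 0c

line 1 (cpl): pack op=0x1:5|rd=3:3|pad=0:8 = 0x0b00; big→ 0b 00
line 2 (add): pack op=0x18:5|rd=1:3|rs=7:3|pad=0:5 = 0xc1e0; big→ c1 e0
line 3 (set): pack op=0xb:5|rd=3:3|imm=149:8 = 0x5b95; big→ 5b 95
line 4 (je): pack op=0xe:5|imm=12:11 = 0x700c; big→ 70 0c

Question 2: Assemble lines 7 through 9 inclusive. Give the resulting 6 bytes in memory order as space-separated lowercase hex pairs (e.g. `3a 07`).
7. sll fields op=0x3:5|rd=4:3|rs=1:3|pad=0:5 → word 1c20h → 1c 20
8. je fields op=0xe:5|imm=4:11 → word 7004h → 70 04
9. je fields op=0xe:5|imm=2:11 → word 7002h → 70 02

1c 20 70 04 70 02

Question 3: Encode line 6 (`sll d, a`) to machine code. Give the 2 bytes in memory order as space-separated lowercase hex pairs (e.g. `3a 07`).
6. sll fields op=0x3:5|rd=3:3|rs=0:3|pad=0:5 → word 1b00h → 1b 00

1b 00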